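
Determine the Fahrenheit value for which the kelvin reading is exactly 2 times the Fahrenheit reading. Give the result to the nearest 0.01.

Let F be the Fahrenheit reading. The kelvin reading is K = 5/9·F + 255.372.
Require K = 2·F: 5/9·F + 255.372 = 2·F.
(-13/9)·F = -255.372  ⇒  F = 176.80.

176.80°F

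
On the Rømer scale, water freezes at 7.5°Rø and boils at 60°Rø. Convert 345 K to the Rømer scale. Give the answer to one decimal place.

First in Celsius: 345 - 273.15 = 71.8500°C.
Linearly onto the Rømer scale: 7.5 + (71.8500 / 100) × (60 - 7.5) = 45.2°Rø.

45.2°Rø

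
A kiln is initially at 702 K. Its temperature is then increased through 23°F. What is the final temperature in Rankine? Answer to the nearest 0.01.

Initial temperature in Celsius: 702 - 273.15 = 428.8500°C.
The 23°F change is an interval, so only the factor 5/9 applies: +23 × 5/9 = +12.7778°C.
Final Celsius temperature: 428.8500 + 12.7778 = 441.6278°C.
In Rankine: 441.6278 × 1.8 + 491.67 = 1286.60°R.

1286.60°R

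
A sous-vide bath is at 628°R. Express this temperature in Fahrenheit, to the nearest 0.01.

In Celsius: (628 - 491.67) × 5/9 = 75.7389°C.
In Fahrenheit: 75.7389 × 1.8 + 32 = 168.33°F.

168.33°F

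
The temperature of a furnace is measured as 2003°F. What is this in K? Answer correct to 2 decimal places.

In Celsius: (2003 - 32) × 5/9 = 1095.0000°C.
In kelvin: 1095.0000 + 273.15 = 1368.15 K.

1368.15 K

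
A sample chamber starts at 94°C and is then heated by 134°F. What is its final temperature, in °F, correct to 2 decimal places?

The 134°F change is an interval, so only the factor 5/9 applies: +134 × 5/9 = +74.4444°C.
Final Celsius temperature: 94.0000 + 74.4444 = 168.4444°C.
In Fahrenheit: 168.4444 × 1.8 + 32 = 335.20°F.

335.20°F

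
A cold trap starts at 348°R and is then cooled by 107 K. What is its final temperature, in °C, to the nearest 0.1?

Initial temperature in Celsius: (348 - 491.67) × 5/9 = -79.8167°C.
The 107 K change is an interval; Kelvin and Celsius degrees are the same size, so ΔC = -107°C.
Final Celsius temperature: -79.8167 - 107.0000 = -186.8167°C.

-186.8°C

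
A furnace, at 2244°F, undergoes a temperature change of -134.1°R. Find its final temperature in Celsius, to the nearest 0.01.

Initial temperature in Celsius: (2244 - 32) × 5/9 = 1228.8889°C.
The 134.1°R change is an interval, so only the factor 5/9 applies: -134.1 × 5/9 = -74.5000°C.
Final Celsius temperature: 1228.8889 - 74.5000 = 1154.3889°C.

1154.39°C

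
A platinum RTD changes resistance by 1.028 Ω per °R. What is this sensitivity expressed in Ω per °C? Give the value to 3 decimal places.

The quantity depends on a temperature interval, so only the ratio of degree sizes applies; the offset between the scales is irrelevant.
A change of 1°C is a change of 1.8°R, so per °C the value is 1.028 × 1.8 = 1.850.

1.850 Ω per °C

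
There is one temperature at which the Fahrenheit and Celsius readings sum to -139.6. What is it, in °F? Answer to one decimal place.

Let F be the Fahrenheit reading. The Celsius reading is C = 5/9·F - 17.7778.
Require F + C = -139.6: (14/9)·F - 17.7778 = -139.6.
F = (-139.6 + 17.7778) / (14/9) = -78.3.

-78.3°F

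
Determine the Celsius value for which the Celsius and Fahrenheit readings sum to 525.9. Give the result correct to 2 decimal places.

Let C be the Celsius reading. The Fahrenheit reading is F = 1.8·C + 32.
Require C + F = 525.9: (2.8)·C + 32 = 525.9.
C = (525.9 - 32) / (2.8) = 176.39.

176.39°C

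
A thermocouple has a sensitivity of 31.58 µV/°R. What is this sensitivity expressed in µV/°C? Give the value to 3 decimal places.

56.844 µV/°C

Since only a temperature interval is involved, the additive offset between the scales drops out.
A change of 1°C is a change of 1.8°R, so per °C the value is 31.58 × 1.8 = 56.844.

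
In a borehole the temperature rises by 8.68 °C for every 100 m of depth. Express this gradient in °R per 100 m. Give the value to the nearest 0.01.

15.62 °R/100 m

The quantity depends on a temperature interval, so only the ratio of degree sizes applies; the offset between the scales is irrelevant.
A change of 1°C is a change of 1.8°R, so 8.68 × 1.8 = 15.62.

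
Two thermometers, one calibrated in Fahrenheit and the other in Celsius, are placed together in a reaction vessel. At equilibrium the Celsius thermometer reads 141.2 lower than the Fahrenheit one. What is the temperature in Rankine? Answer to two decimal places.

Let x be the Fahrenheit reading; then the Celsius reading is 5/9·x - 17.7778.
(5/9·x - 17.7778) - x = -141.2  ⇒  (-4/9)·x = -123.422  ⇒  x = 277.7000°F.
In Celsius: (277.7 - 32) × 5/9 = 136.5000°C.
In Rankine: 136.5000 × 1.8 + 491.67 = 737.37°R.

737.37°R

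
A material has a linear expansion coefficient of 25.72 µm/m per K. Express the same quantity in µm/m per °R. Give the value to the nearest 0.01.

14.29 µm/m per °R

Since only a temperature interval is involved, the additive offset between the scales drops out.
A change of 1°R is a change of 5/9 K, so per °R the value is 25.72 × 5/9 = 14.29.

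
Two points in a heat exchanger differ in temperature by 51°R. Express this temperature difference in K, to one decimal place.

For a temperature interval the offset drops out; only the factor 5/9 applies.
51 × 5/9 = 28.3.

28.3 K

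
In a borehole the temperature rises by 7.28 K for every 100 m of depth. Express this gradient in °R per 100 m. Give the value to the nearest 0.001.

13.104 °R/100 m

The quantity depends on a temperature interval, so only the ratio of degree sizes applies; the offset between the scales is irrelevant.
A change of 1 K is a change of 1.8°R, so 7.28 × 1.8 = 13.104.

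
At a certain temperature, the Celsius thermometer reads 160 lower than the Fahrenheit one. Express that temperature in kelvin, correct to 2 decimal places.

433.15 K

Let x be the Fahrenheit reading; then the Celsius reading is 5/9·x - 17.7778.
(5/9·x - 17.7778) - x = -160  ⇒  (-4/9)·x = -142.222  ⇒  x = 320.0000°F.
In Celsius: (320 - 32) × 5/9 = 160.0000°C.
In kelvin: 160.0000 + 273.15 = 433.15 K.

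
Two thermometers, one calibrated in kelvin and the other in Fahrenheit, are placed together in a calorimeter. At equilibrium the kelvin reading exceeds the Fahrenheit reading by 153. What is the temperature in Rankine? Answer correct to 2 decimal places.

690.01°R

Let x be the kelvin reading; then the Fahrenheit reading is 1.8·x - 459.67.
(1.8·x - 459.67) - x = -153  ⇒  (0.8)·x = 306.67  ⇒  x = 383.3375 K.
In Celsius: 383.3375 - 273.15 = 110.1875°C.
In Rankine: 110.1875 × 1.8 + 491.67 = 690.01°R.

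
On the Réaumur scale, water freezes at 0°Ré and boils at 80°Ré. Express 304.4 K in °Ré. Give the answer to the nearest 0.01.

First in Celsius: 304.4 - 273.15 = 31.2500°C.
Linearly onto the Réaumur scale: 0 + (31.2500 / 100) × (80 - 0) = 25.00°Ré.

25.00°Ré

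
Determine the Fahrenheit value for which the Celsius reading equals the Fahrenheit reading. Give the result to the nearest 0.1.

Let F be the Fahrenheit reading. The Celsius reading is C = 5/9·F - 17.7778.
Set C = F: 5/9·F - 17.7778 = F.
(-4/9)·F = 17.7778  ⇒  F = -40.0.

-40.0°F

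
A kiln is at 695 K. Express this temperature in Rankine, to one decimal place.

1251.0°R

In Celsius: 695 - 273.15 = 421.8500°C.
In Rankine: 421.8500 × 1.8 + 491.67 = 1251.0°R.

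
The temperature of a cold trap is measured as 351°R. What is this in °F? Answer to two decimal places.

-108.67°F

In Celsius: (351 - 491.67) × 5/9 = -78.1500°C.
In Fahrenheit: -78.1500 × 1.8 + 32 = -108.67°F.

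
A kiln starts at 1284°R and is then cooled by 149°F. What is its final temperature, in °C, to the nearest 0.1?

Initial temperature in Celsius: (1284 - 491.67) × 5/9 = 440.1833°C.
The 149°F change is an interval, so only the factor 5/9 applies: -149 × 5/9 = -82.7778°C.
Final Celsius temperature: 440.1833 - 82.7778 = 357.4056°C.

357.4°C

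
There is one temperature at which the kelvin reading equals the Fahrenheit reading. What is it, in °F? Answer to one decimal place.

Let F be the Fahrenheit reading. The kelvin reading is K = 5/9·F + 255.372.
Set K = F: 5/9·F + 255.372 = F.
(-4/9)·F = -255.372  ⇒  F = 574.6.

574.6°F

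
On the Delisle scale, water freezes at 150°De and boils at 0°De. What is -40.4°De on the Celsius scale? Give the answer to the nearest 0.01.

Linear interpolation between the fixed points: C = (-40.4 - 150) × 100 / (0 - 150) = 126.9333°C.

126.93°C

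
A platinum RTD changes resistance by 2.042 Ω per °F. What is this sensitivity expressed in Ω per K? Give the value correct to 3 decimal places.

3.676 Ω per K

Since only a temperature interval is involved, the additive offset between the scales drops out.
A change of 1 K is a change of 1.8°F, so per K the value is 2.042 × 1.8 = 3.676.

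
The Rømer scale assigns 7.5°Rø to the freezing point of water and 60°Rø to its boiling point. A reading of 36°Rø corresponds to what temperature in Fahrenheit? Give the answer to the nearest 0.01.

129.71°F

Linear interpolation between the fixed points: C = (36 - 7.5) × 100 / (60 - 7.5) = 54.2857°C.
Then 54.2857 × 1.8 + 32 = 129.71°F.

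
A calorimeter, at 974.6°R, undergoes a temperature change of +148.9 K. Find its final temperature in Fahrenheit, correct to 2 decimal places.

782.95°F

Initial temperature in Celsius: (974.6 - 491.67) × 5/9 = 268.2944°C.
The 148.9 K change is an interval; Kelvin and Celsius degrees are the same size, so ΔC = +148.9°C.
Final Celsius temperature: 268.2944 + 148.9000 = 417.1944°C.
In Fahrenheit: 417.1944 × 1.8 + 32 = 782.95°F.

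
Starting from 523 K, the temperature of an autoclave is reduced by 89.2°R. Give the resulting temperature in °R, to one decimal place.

Initial temperature in Celsius: 523 - 273.15 = 249.8500°C.
The 89.2°R change is an interval, so only the factor 5/9 applies: -89.2 × 5/9 = -49.5556°C.
Final Celsius temperature: 249.8500 - 49.5556 = 200.2944°C.
In Rankine: 200.2944 × 1.8 + 491.67 = 852.2°R.

852.2°R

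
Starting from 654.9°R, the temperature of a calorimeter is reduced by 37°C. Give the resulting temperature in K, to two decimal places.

Initial temperature in Celsius: (654.9 - 491.67) × 5/9 = 90.6833°C.
Final Celsius temperature: 90.6833 - 37.0000 = 53.6833°C.
In kelvin: 53.6833 + 273.15 = 326.83 K.

326.83 K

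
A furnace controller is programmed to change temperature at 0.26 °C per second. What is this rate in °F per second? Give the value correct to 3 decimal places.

0.468 °F/second

Since only a temperature interval is involved, the additive offset between the scales drops out.
A change of 1°C is a change of 1.8°F, so 0.26 × 1.8 = 0.468.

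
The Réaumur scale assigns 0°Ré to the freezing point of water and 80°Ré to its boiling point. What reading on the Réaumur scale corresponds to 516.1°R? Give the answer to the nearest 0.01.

10.86°Ré

First in Celsius: (516.1 - 491.67) × 5/9 = 13.5722°C.
Linearly onto the Réaumur scale: 0 + (13.5722 / 100) × (80 - 0) = 10.86°Ré.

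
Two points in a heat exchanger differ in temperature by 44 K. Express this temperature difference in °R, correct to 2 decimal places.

An interval of 1 K corresponds to 1.8°R.
44 × 1.8 = 79.20.

79.20°R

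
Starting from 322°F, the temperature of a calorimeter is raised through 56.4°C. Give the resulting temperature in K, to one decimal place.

490.7 K

Initial temperature in Celsius: (322 - 32) × 5/9 = 161.1111°C.
Final Celsius temperature: 161.1111 + 56.4000 = 217.5111°C.
In kelvin: 217.5111 + 273.15 = 490.7 K.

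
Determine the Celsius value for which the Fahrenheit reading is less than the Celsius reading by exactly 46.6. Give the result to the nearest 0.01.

-98.25°C

Let C be the Celsius reading. The Fahrenheit reading is F = 1.8·C + 32.
Require F - C = -46.6: (0.8)·C + 32 = -46.6.
C = (-46.6 - 32) / (0.8) = -98.25.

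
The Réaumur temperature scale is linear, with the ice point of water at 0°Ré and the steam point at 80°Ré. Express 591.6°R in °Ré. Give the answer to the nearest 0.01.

44.41°Ré

First in Celsius: (591.6 - 491.67) × 5/9 = 55.5167°C.
Linearly onto the Réaumur scale: 0 + (55.5167 / 100) × (80 - 0) = 44.41°Ré.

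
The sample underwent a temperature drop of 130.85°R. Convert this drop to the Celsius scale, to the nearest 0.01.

72.69°C

For a temperature interval the offset drops out; only the factor 5/9 applies.
130.85 × 5/9 = 72.69.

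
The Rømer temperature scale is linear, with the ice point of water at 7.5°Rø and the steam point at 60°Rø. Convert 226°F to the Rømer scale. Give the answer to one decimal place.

First in Celsius: (226 - 32) × 5/9 = 107.7778°C.
Linearly onto the Rømer scale: 7.5 + (107.7778 / 100) × (60 - 7.5) = 64.1°Rø.

64.1°Rø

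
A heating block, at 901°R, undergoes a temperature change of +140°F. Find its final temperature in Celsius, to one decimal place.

Initial temperature in Celsius: (901 - 491.67) × 5/9 = 227.4056°C.
The 140°F change is an interval, so only the factor 5/9 applies: +140 × 5/9 = +77.7778°C.
Final Celsius temperature: 227.4056 + 77.7778 = 305.1833°C.

305.2°C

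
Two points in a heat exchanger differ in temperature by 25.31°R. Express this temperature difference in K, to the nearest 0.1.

14.1 K

An interval of 1°R corresponds to 5/9 K.
25.31 × 5/9 = 14.1.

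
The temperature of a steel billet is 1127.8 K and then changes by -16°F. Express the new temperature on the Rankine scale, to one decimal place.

Initial temperature in Celsius: 1127.8 - 273.15 = 854.6500°C.
The 16°F change is an interval, so only the factor 5/9 applies: -16 × 5/9 = -8.8889°C.
Final Celsius temperature: 854.6500 - 8.8889 = 845.7611°C.
In Rankine: 845.7611 × 1.8 + 491.67 = 2014.0°R.

2014.0°R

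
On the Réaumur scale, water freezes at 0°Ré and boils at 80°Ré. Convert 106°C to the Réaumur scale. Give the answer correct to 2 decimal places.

84.80°Ré

Linearly onto the Réaumur scale: 0 + (106.0000 / 100) × (80 - 0) = 84.80°Ré.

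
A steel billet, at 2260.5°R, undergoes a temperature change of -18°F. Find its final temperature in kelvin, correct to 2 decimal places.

1245.83 K

Initial temperature in Celsius: (2260.5 - 491.67) × 5/9 = 982.6833°C.
The 18°F change is an interval, so only the factor 5/9 applies: -18 × 5/9 = -10.0000°C.
Final Celsius temperature: 982.6833 - 10.0000 = 972.6833°C.
In kelvin: 972.6833 + 273.15 = 1245.83 K.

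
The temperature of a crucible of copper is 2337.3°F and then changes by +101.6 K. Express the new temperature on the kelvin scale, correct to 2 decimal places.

1655.47 K

Initial temperature in Celsius: (2337.3 - 32) × 5/9 = 1280.7222°C.
The 101.6 K change is an interval; Kelvin and Celsius degrees are the same size, so ΔC = +101.6°C.
Final Celsius temperature: 1280.7222 + 101.6000 = 1382.3222°C.
In kelvin: 1382.3222 + 273.15 = 1655.47 K.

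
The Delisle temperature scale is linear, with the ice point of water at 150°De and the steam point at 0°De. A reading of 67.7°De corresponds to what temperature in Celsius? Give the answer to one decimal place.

Linear interpolation between the fixed points: C = (67.7 - 150) × 100 / (0 - 150) = 54.8667°C.

54.9°C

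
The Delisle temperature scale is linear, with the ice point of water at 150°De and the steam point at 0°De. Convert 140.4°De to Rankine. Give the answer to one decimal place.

503.2°R

Linear interpolation between the fixed points: C = (140.4 - 150) × 100 / (0 - 150) = 6.4000°C.
Then 6.4000 × 1.8 + 491.67 = 503.2°R.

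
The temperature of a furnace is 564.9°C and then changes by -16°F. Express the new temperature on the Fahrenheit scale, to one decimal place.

1032.8°F

The 16°F change is an interval, so only the factor 5/9 applies: -16 × 5/9 = -8.8889°C.
Final Celsius temperature: 564.9000 - 8.8889 = 556.0111°C.
In Fahrenheit: 556.0111 × 1.8 + 32 = 1032.8°F.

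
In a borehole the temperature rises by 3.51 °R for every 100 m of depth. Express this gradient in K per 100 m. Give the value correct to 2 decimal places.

The quantity depends on a temperature interval, so only the ratio of degree sizes applies; the offset between the scales is irrelevant.
A change of 1°R is a change of 5/9 K, so 3.51 × 5/9 = 1.95.

1.95 K/100 m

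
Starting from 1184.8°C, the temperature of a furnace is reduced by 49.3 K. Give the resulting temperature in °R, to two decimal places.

2535.57°R

The 49.3 K change is an interval; Kelvin and Celsius degrees are the same size, so ΔC = -49.3°C.
Final Celsius temperature: 1184.8000 - 49.3000 = 1135.5000°C.
In Rankine: 1135.5000 × 1.8 + 491.67 = 2535.57°R.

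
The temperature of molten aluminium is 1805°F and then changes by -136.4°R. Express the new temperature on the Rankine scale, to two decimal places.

2128.27°R

Initial temperature in Celsius: (1805 - 32) × 5/9 = 985.0000°C.
The 136.4°R change is an interval, so only the factor 5/9 applies: -136.4 × 5/9 = -75.7778°C.
Final Celsius temperature: 985.0000 - 75.7778 = 909.2222°C.
In Rankine: 909.2222 × 1.8 + 491.67 = 2128.27°R.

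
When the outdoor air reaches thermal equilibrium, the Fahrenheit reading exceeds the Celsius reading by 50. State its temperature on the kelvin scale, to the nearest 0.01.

295.65 K

Let x be the Fahrenheit reading; then the Celsius reading is 5/9·x - 17.7778.
(5/9·x - 17.7778) - x = -50  ⇒  (-4/9)·x = -32.2222  ⇒  x = 72.5000°F.
In Celsius: (72.5 - 32) × 5/9 = 22.5000°C.
In kelvin: 22.5000 + 273.15 = 295.65 K.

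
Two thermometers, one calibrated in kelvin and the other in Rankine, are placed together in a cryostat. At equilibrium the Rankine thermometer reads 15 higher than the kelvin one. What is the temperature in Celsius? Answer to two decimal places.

-254.40°C

Let x be the kelvin reading; then the Rankine reading is 1.8·x.
(1.8·x) - x = 15  ⇒  (0.8)·x = 15  ⇒  x = 18.7500 K.
In Celsius: 18.75 - 273.15 = -254.40°C.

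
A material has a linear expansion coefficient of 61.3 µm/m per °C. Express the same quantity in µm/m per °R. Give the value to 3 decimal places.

34.056 µm/m per °R

The quantity depends on a temperature interval, so only the ratio of degree sizes applies; the offset between the scales is irrelevant.
A change of 1°R is a change of 5/9°C, so per °R the value is 61.3 × 5/9 = 34.056.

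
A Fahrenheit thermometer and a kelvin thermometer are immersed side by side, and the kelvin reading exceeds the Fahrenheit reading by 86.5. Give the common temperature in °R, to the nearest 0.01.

839.63°R

Let x be the Fahrenheit reading; then the kelvin reading is 5/9·x + 255.372.
(5/9·x + 255.372) - x = 86.5  ⇒  (-4/9)·x = -168.872  ⇒  x = 379.9625°F.
In Celsius: (379.9625 - 32) × 5/9 = 193.3125°C.
In Rankine: 193.3125 × 1.8 + 491.67 = 839.63°R.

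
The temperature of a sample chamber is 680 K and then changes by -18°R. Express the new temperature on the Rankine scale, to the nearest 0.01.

1206.00°R

Initial temperature in Celsius: 680 - 273.15 = 406.8500°C.
The 18°R change is an interval, so only the factor 5/9 applies: -18 × 5/9 = -10.0000°C.
Final Celsius temperature: 406.8500 - 10.0000 = 396.8500°C.
In Rankine: 396.8500 × 1.8 + 491.67 = 1206.00°R.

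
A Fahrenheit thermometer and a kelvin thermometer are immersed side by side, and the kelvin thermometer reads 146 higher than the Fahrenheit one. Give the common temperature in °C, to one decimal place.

118.9°C

Let x be the Fahrenheit reading; then the kelvin reading is 5/9·x + 255.372.
(5/9·x + 255.372) - x = 146  ⇒  (-4/9)·x = -109.372  ⇒  x = 246.0875°F.
In Celsius: (246.0875 - 32) × 5/9 = 118.9°C.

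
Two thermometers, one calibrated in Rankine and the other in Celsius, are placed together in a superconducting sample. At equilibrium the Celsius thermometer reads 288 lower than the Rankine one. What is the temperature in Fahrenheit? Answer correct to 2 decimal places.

-426.26°F

Let x be the Rankine reading; then the Celsius reading is 5/9·x - 273.15.
(5/9·x - 273.15) - x = -288  ⇒  (-4/9)·x = -14.85  ⇒  x = 33.4125°R.
In Celsius: (33.4125 - 491.67) × 5/9 = -254.5875°C.
In Fahrenheit: -254.5875 × 1.8 + 32 = -426.26°F.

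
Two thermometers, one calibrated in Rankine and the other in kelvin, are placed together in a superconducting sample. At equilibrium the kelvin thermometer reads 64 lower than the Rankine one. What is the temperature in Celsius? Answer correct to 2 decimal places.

-193.15°C

Let x be the Rankine reading; then the kelvin reading is 5/9·x.
(5/9·x) - x = -64  ⇒  (-4/9)·x = -64  ⇒  x = 144.0000°R.
In Celsius: (144 - 491.67) × 5/9 = -193.15°C.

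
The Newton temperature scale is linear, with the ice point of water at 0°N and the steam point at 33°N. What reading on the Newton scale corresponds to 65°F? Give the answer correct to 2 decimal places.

First in Celsius: (65 - 32) × 5/9 = 18.3333°C.
Linearly onto the Newton scale: 0 + (18.3333 / 100) × (33 - 0) = 6.05°N.

6.05°N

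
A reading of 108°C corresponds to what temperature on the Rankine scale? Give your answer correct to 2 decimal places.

686.07°R

In Rankine: 108.0000 × 1.8 + 491.67 = 686.07°R.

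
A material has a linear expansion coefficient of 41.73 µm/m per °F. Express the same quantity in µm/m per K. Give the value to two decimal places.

75.11 µm/m per K

Since only a temperature interval is involved, the additive offset between the scales drops out.
A change of 1 K is a change of 1.8°F, so per K the value is 41.73 × 1.8 = 75.11.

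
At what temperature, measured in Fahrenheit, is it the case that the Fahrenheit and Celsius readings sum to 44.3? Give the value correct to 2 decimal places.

39.91°F

Let F be the Fahrenheit reading. The Celsius reading is C = 5/9·F - 17.7778.
Require F + C = 44.3: (14/9)·F - 17.7778 = 44.3.
F = (44.3 + 17.7778) / (14/9) = 39.91.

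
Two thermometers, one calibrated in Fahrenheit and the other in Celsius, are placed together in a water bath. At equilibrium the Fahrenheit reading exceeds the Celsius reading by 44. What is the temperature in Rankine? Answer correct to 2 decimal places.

518.67°R

Let x be the Fahrenheit reading; then the Celsius reading is 5/9·x - 17.7778.
(5/9·x - 17.7778) - x = -44  ⇒  (-4/9)·x = -26.2222  ⇒  x = 59.0000°F.
In Celsius: (59 - 32) × 5/9 = 15.0000°C.
In Rankine: 15.0000 × 1.8 + 491.67 = 518.67°R.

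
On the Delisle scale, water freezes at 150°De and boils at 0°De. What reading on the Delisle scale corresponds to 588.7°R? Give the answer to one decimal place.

69.1°De

First in Celsius: (588.7 - 491.67) × 5/9 = 53.9056°C.
Linearly onto the Delisle scale: 150 + (53.9056 / 100) × (0 - 150) = 69.1°De.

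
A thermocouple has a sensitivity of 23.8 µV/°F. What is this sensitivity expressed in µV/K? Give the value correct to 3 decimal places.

42.840 µV/K

The quantity depends on a temperature interval, so only the ratio of degree sizes applies; the offset between the scales is irrelevant.
A change of 1 K is a change of 1.8°F, so per K the value is 23.8 × 1.8 = 42.840.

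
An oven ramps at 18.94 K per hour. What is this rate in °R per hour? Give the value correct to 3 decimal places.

Since only a temperature interval is involved, the additive offset between the scales drops out.
A change of 1 K is a change of 1.8°R, so 18.94 × 1.8 = 34.092.

34.092 °R/hour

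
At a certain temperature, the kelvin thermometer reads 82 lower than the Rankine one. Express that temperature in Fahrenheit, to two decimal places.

-275.17°F

Let x be the Rankine reading; then the kelvin reading is 5/9·x.
(5/9·x) - x = -82  ⇒  (-4/9)·x = -82  ⇒  x = 184.5000°R.
In Celsius: (184.5 - 491.67) × 5/9 = -170.6500°C.
In Fahrenheit: -170.6500 × 1.8 + 32 = -275.17°F.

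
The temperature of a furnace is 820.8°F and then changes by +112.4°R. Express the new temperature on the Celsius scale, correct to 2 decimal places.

Initial temperature in Celsius: (820.8 - 32) × 5/9 = 438.2222°C.
The 112.4°R change is an interval, so only the factor 5/9 applies: +112.4 × 5/9 = +62.4444°C.
Final Celsius temperature: 438.2222 + 62.4444 = 500.6667°C.

500.67°C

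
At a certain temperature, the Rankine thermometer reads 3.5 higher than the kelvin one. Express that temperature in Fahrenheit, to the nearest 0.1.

Let x be the kelvin reading; then the Rankine reading is 1.8·x.
(1.8·x) - x = 3.5  ⇒  (0.8)·x = 3.5  ⇒  x = 4.3750 K.
In Celsius: 4.375 - 273.15 = -268.7750°C.
In Fahrenheit: -268.7750 × 1.8 + 32 = -451.8°F.

-451.8°F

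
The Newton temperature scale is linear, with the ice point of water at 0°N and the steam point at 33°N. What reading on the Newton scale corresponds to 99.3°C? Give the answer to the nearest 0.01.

Linearly onto the Newton scale: 0 + (99.3000 / 100) × (33 - 0) = 32.77°N.

32.77°N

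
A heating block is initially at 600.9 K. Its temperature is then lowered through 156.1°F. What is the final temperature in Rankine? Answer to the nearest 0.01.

925.52°R

Initial temperature in Celsius: 600.9 - 273.15 = 327.7500°C.
The 156.1°F change is an interval, so only the factor 5/9 applies: -156.1 × 5/9 = -86.7222°C.
Final Celsius temperature: 327.7500 - 86.7222 = 241.0278°C.
In Rankine: 241.0278 × 1.8 + 491.67 = 925.52°R.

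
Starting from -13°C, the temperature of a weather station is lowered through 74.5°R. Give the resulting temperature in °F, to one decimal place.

The 74.5°R change is an interval, so only the factor 5/9 applies: -74.5 × 5/9 = -41.3889°C.
Final Celsius temperature: -13.0000 - 41.3889 = -54.3889°C.
In Fahrenheit: -54.3889 × 1.8 + 32 = -65.9°F.

-65.9°F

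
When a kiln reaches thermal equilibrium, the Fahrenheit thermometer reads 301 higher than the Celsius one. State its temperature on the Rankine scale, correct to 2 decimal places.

1096.92°R

Let x be the Celsius reading; then the Fahrenheit reading is 1.8·x + 32.
(1.8·x + 32) - x = 301  ⇒  (0.8)·x = 269  ⇒  x = 336.2500°C.
In Rankine: 336.2500 × 1.8 + 491.67 = 1096.92°R.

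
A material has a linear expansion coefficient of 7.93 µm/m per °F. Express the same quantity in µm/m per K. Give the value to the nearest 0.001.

14.274 µm/m per K

Since only a temperature interval is involved, the additive offset between the scales drops out.
A change of 1 K is a change of 1.8°F, so per K the value is 7.93 × 1.8 = 14.274.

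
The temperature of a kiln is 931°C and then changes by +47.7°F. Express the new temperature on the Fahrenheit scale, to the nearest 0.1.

The 47.7°F change is an interval, so only the factor 5/9 applies: +47.7 × 5/9 = +26.5000°C.
Final Celsius temperature: 931.0000 + 26.5000 = 957.5000°C.
In Fahrenheit: 957.5000 × 1.8 + 32 = 1755.5°F.

1755.5°F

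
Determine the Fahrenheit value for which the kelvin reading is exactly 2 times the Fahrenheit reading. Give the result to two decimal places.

Let F be the Fahrenheit reading. The kelvin reading is K = 5/9·F + 255.372.
Require K = 2·F: 5/9·F + 255.372 = 2·F.
(-13/9)·F = -255.372  ⇒  F = 176.80.

176.80°F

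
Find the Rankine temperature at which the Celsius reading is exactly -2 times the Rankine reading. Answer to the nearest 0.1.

106.9°R

Let R be the Rankine reading. The Celsius reading is C = 5/9·R - 273.15.
Require C = -2·R: 5/9·R - 273.15 = -2·R.
(23/9)·R = 273.15  ⇒  R = 106.9.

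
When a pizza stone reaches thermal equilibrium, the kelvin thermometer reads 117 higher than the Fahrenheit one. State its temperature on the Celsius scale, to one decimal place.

Let x be the Fahrenheit reading; then the kelvin reading is 5/9·x + 255.372.
(5/9·x + 255.372) - x = 117  ⇒  (-4/9)·x = -138.372  ⇒  x = 311.3375°F.
In Celsius: (311.3375 - 32) × 5/9 = 155.2°C.

155.2°C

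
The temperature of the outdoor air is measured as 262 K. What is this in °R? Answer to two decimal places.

471.60°R

In Celsius: 262 - 273.15 = -11.1500°C.
In Rankine: -11.1500 × 1.8 + 491.67 = 471.60°R.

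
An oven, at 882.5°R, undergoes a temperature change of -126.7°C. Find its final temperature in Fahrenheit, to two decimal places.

Initial temperature in Celsius: (882.5 - 491.67) × 5/9 = 217.1278°C.
Final Celsius temperature: 217.1278 - 126.7000 = 90.4278°C.
In Fahrenheit: 90.4278 × 1.8 + 32 = 194.77°F.

194.77°F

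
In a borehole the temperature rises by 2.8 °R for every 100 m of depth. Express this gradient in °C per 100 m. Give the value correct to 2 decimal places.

1.56 °C/100 m

Since only a temperature interval is involved, the additive offset between the scales drops out.
A change of 1°R is a change of 5/9°C, so 2.8 × 5/9 = 1.56.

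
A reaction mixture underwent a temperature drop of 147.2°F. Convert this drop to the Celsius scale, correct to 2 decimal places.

81.78°C

An interval of 1°F corresponds to 5/9°C.
147.2 × 5/9 = 81.78.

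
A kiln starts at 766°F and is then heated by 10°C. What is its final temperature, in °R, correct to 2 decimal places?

1243.67°R

Initial temperature in Celsius: (766 - 32) × 5/9 = 407.7778°C.
Final Celsius temperature: 407.7778 + 10.0000 = 417.7778°C.
In Rankine: 417.7778 × 1.8 + 491.67 = 1243.67°R.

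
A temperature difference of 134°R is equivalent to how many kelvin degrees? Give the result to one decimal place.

74.4 K

For a temperature interval the offset drops out; only the factor 5/9 applies.
134 × 5/9 = 74.4.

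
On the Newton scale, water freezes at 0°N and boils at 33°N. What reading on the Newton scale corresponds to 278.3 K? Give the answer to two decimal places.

First in Celsius: 278.3 - 273.15 = 5.1500°C.
Linearly onto the Newton scale: 0 + (5.1500 / 100) × (33 - 0) = 1.70°N.

1.70°N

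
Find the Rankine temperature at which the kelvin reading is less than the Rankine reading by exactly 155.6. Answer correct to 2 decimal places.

Let R be the Rankine reading. The kelvin reading is K = 5/9·R.
Require K - R = -155.6: (-4/9)·R = -155.6.
R = (-155.6) / (-4/9) = 350.10.

350.10°R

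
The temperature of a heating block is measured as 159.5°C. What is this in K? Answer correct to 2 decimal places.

432.65 K

In kelvin: 159.5000 + 273.15 = 432.65 K.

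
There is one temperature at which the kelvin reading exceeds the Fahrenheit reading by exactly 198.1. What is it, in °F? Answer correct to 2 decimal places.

128.86°F

Let F be the Fahrenheit reading. The kelvin reading is K = 5/9·F + 255.372.
Require K - F = 198.1: (-4/9)·F + 255.372 = 198.1.
F = (198.1 - 255.372) / (-4/9) = 128.86.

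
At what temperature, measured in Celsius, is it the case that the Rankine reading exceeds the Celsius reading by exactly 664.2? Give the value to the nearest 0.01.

215.66°C

Let C be the Celsius reading. The Rankine reading is R = 1.8·C + 491.67.
Require R - C = 664.2: (0.8)·C + 491.67 = 664.2.
C = (664.2 - 491.67) / (0.8) = 215.66.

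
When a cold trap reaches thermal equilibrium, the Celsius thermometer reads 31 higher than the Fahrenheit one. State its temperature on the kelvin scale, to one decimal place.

Let x be the Fahrenheit reading; then the Celsius reading is 5/9·x - 17.7778.
(5/9·x - 17.7778) - x = 31  ⇒  (-4/9)·x = 48.7778  ⇒  x = -109.7500°F.
In Celsius: (-109.75 - 32) × 5/9 = -78.7500°C.
In kelvin: -78.7500 + 273.15 = 194.4 K.

194.4 K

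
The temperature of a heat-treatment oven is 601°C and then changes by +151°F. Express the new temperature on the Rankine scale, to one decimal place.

1724.5°R

The 151°F change is an interval, so only the factor 5/9 applies: +151 × 5/9 = +83.8889°C.
Final Celsius temperature: 601.0000 + 83.8889 = 684.8889°C.
In Rankine: 684.8889 × 1.8 + 491.67 = 1724.5°R.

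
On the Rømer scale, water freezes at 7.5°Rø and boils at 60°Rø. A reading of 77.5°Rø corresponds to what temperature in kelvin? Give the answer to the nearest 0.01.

406.48 K

Linear interpolation between the fixed points: C = (77.5 - 7.5) × 100 / (60 - 7.5) = 133.3333°C.
Then 133.3333 + 273.15 = 406.48 K.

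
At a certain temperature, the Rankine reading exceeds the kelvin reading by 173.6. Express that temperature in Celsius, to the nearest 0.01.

-56.15°C

Let x be the Rankine reading; then the kelvin reading is 5/9·x.
(5/9·x) - x = -173.6  ⇒  (-4/9)·x = -173.6  ⇒  x = 390.6000°R.
In Celsius: (390.6 - 491.67) × 5/9 = -56.15°C.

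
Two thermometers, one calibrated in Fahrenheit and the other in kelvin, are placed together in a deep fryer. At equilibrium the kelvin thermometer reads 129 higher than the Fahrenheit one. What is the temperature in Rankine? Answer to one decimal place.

Let x be the Fahrenheit reading; then the kelvin reading is 5/9·x + 255.372.
(5/9·x + 255.372) - x = 129  ⇒  (-4/9)·x = -126.372  ⇒  x = 284.3375°F.
In Celsius: (284.3375 - 32) × 5/9 = 140.1875°C.
In Rankine: 140.1875 × 1.8 + 491.67 = 744.0°R.

744.0°R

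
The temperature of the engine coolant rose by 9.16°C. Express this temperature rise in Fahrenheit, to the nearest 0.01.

An interval of 1°C corresponds to 1.8°F.
9.16 × 1.8 = 16.49.

16.49°F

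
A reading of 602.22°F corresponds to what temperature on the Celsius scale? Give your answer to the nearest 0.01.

In Celsius: (602.22 - 32) × 5/9 = 316.7889°C.

316.79°C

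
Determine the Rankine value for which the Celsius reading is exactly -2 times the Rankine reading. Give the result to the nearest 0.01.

106.88°R

Let R be the Rankine reading. The Celsius reading is C = 5/9·R - 273.15.
Require C = -2·R: 5/9·R - 273.15 = -2·R.
(23/9)·R = 273.15  ⇒  R = 106.88.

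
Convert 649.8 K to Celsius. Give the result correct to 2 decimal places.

In Celsius: 649.8 - 273.15 = 376.6500°C.

376.65°C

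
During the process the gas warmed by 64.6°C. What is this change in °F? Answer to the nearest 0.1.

For a temperature interval the offset drops out; only the factor 1.8 applies.
64.6 × 1.8 = 116.3.

116.3°F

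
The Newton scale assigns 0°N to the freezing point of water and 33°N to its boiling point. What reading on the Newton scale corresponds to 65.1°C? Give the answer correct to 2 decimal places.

Linearly onto the Newton scale: 0 + (65.1000 / 100) × (33 - 0) = 21.48°N.

21.48°N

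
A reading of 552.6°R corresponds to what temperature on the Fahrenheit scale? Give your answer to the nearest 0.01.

92.93°F

In Celsius: (552.6 - 491.67) × 5/9 = 33.8500°C.
In Fahrenheit: 33.8500 × 1.8 + 32 = 92.93°F.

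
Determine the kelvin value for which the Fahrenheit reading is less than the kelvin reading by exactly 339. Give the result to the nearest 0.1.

Let K be the kelvin reading. The Fahrenheit reading is F = 1.8·K - 459.67.
Require F - K = -339: (0.8)·K - 459.67 = -339.
K = (-339 + 459.67) / (0.8) = 150.8.

150.8 K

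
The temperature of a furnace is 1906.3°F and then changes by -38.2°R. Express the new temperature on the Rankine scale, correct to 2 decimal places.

Initial temperature in Celsius: (1906.3 - 32) × 5/9 = 1041.2778°C.
The 38.2°R change is an interval, so only the factor 5/9 applies: -38.2 × 5/9 = -21.2222°C.
Final Celsius temperature: 1041.2778 - 21.2222 = 1020.0556°C.
In Rankine: 1020.0556 × 1.8 + 491.67 = 2327.77°R.

2327.77°R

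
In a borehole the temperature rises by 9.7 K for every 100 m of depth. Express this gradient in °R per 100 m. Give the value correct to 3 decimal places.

Since only a temperature interval is involved, the additive offset between the scales drops out.
A change of 1 K is a change of 1.8°R, so 9.7 × 1.8 = 17.460.

17.460 °R/100 m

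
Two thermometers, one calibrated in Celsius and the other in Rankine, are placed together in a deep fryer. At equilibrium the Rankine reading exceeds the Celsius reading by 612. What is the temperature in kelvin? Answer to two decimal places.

Let x be the Celsius reading; then the Rankine reading is 1.8·x + 491.67.
(1.8·x + 491.67) - x = 612  ⇒  (0.8)·x = 120.33  ⇒  x = 150.4125°C.
In kelvin: 150.4125 + 273.15 = 423.56 K.

423.56 K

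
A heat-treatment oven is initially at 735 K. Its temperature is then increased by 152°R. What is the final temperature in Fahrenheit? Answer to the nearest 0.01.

Initial temperature in Celsius: 735 - 273.15 = 461.8500°C.
The 152°R change is an interval, so only the factor 5/9 applies: +152 × 5/9 = +84.4444°C.
Final Celsius temperature: 461.8500 + 84.4444 = 546.2944°C.
In Fahrenheit: 546.2944 × 1.8 + 32 = 1015.33°F.

1015.33°F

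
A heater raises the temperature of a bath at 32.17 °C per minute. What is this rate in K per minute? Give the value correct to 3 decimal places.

32.170 K/minute

Since only a temperature interval is involved, the additive offset between the scales drops out.
A change of 1°C is a change of 1 K, so 32.17 × 1 = 32.170.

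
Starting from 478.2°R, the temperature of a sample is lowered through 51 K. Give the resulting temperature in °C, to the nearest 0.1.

Initial temperature in Celsius: (478.2 - 491.67) × 5/9 = -7.4833°C.
The 51 K change is an interval; Kelvin and Celsius degrees are the same size, so ΔC = -51°C.
Final Celsius temperature: -7.4833 - 51.0000 = -58.4833°C.

-58.5°C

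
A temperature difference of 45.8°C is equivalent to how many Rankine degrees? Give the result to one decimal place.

82.4°R

For a temperature interval the offset drops out; only the factor 1.8 applies.
45.8 × 1.8 = 82.4.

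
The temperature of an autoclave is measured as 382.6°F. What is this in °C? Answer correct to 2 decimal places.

194.78°C

In Celsius: (382.6 - 32) × 5/9 = 194.7778°C.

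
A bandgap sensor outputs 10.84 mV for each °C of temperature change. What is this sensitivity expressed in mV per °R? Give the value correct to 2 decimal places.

6.02 mV per °R

Since only a temperature interval is involved, the additive offset between the scales drops out.
A change of 1°R is a change of 5/9°C, so per °R the value is 10.84 × 5/9 = 6.02.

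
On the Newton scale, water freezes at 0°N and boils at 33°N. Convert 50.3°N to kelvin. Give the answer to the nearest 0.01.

Linear interpolation between the fixed points: C = (50.3 - 0) × 100 / (33 - 0) = 152.4242°C.
Then 152.4242 + 273.15 = 425.57 K.

425.57 K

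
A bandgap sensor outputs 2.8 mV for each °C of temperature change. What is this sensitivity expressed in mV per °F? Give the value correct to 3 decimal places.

Since only a temperature interval is involved, the additive offset between the scales drops out.
A change of 1°F is a change of 5/9°C, so per °F the value is 2.8 × 5/9 = 1.556.

1.556 mV per °F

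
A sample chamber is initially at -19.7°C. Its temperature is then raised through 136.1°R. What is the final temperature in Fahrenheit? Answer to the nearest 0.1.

The 136.1°R change is an interval, so only the factor 5/9 applies: +136.1 × 5/9 = +75.6111°C.
Final Celsius temperature: -19.7000 + 75.6111 = 55.9111°C.
In Fahrenheit: 55.9111 × 1.8 + 32 = 132.6°F.

132.6°F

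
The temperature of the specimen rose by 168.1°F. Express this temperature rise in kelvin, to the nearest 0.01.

93.39 K

Only the scale ratio 5/9 matters for a change in temperature.
168.1 × 5/9 = 93.39.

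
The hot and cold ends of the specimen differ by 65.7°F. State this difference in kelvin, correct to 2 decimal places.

36.50 K

For a temperature interval the offset drops out; only the factor 5/9 applies.
65.7 × 5/9 = 36.50.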